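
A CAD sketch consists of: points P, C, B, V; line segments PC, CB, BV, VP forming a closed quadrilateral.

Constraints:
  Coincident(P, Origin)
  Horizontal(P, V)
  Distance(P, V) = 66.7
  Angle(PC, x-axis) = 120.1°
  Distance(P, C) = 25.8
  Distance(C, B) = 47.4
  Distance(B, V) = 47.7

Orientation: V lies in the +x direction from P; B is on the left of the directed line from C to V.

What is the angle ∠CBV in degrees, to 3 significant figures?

121°

P is at the origin; P and V share the same y with |PV| = 66.7 and V in +x, so V = (66.7, 0). PC runs at 120.1° with |PC| = 25.8, so C = (-12.9, 22.3). B is determined by |CB| = 47.4 and |BV| = 47.7 together: it lies at the intersection of circle(C, 47.4) and circle(V, 47.7). With |CV| = 82.7, the foot of the radical line on CV is 41.2 from C and the perpendicular offset is √(47.4² − 41.2²) = 23.5. Taking the left-of-CV solution: B = (33.0, 33.8).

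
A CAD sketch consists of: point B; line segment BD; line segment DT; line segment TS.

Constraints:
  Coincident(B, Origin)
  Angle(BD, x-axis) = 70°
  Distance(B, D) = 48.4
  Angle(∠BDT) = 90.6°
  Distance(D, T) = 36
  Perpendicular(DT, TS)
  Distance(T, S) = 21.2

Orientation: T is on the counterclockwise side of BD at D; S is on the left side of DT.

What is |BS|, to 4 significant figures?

45.52

B is at the origin; BD runs at 70.0° with length 48.4, so D = 48.4·(cos 70.0°, sin 70.0°) = (16.55, 45.48). ∠BDT = 90.6°, so DT runs at 70.0° + (180° − 90.6°) = 159.4° from the x-axis; with |DT| = 36.0, T = D + 36.0·(cos 159.4°, sin 159.4°) = (-17.14, 58.15). The perpendicularity gives TS at right angles to DT; with |TS| = 21.2 on the left of DT, S = T + 21.2·(-0.3518, -0.9361) = (-24.60, 38.30). Then |BS| = |S − B| = 45.52.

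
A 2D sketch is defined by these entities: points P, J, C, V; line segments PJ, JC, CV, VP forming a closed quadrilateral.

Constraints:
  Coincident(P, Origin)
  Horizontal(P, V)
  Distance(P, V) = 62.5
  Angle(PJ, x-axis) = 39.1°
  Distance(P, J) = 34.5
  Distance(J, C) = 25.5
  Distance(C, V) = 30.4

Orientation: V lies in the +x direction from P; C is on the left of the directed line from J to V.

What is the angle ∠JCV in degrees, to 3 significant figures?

96.5°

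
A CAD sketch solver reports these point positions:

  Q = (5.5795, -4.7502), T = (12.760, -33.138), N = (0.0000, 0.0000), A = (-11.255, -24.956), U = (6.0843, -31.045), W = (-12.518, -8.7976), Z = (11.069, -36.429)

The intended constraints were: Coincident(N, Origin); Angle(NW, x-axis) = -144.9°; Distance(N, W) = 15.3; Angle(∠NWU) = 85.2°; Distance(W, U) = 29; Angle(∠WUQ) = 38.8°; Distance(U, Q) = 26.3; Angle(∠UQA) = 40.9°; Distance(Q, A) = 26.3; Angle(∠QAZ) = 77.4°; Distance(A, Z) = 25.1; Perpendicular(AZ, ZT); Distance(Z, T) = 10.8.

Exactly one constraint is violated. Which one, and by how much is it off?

Distance(Z, T) = 10.8 — off by 7.10.

N = (0.00, 0.00) ✓; NW at -144.9° ✓; |NW| = 15.30 ✓; ∠NWU = 85.20° ✓; |WU| = 29.00 ✓; ∠WUQ = 38.80° ✓; |UQ| = 26.30 ✓; ∠UQA = 40.90° ✓; |QA| = 26.30 ✓; ∠QAZ = 77.40° ✓; |AZ| = 25.10 ✓; ∠(AZ, ZT) = 90.00° ✓; |ZT| = 3.700 ✗.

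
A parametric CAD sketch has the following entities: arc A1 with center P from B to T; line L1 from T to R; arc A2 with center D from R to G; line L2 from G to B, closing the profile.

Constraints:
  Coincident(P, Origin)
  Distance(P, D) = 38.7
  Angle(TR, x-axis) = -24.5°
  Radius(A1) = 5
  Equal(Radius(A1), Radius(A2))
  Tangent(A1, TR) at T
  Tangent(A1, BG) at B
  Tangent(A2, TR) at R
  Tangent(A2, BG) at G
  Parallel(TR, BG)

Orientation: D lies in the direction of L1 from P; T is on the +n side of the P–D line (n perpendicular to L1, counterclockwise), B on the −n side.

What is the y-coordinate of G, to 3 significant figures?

-20.6

The slot axis is L1's direction at -24.5°, so u = (cos -24.5°, sin -24.5°) = (0.910, -0.415) and n = (−sin -24.5°, cos -24.5°) = (0.415, 0.910). P is at the origin and D lies 38.7 along u from P, so D = 38.7·u = (35.2, -16.0). Tangency of A1 to both parallel lines with radius 5.0 puts T and B at P ± 5.0·n: T = (2.07, 4.55), B = (-2.07, -4.55). Equal radii place R and G the same way about D: R = D + 5.0·n = (37.3, -11.5), G = D − 5.0·n = (33.1, -20.6). So G.y = -20.6.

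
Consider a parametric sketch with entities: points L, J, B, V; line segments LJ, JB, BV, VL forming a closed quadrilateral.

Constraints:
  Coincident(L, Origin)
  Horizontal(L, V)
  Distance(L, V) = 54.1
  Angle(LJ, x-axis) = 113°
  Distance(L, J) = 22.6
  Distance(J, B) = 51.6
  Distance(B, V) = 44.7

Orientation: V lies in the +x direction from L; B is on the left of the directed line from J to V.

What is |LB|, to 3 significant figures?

56.7

Checks: |JB| = 51.60 ✓; |BV| = 44.70 ✓.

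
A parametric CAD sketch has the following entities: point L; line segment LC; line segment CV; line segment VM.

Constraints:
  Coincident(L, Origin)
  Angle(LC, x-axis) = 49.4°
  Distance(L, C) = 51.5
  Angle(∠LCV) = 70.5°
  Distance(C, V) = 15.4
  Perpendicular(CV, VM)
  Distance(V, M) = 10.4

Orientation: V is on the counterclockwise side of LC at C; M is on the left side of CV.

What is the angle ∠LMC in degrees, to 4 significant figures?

126.7°

L is at the origin; LC runs at 49.4° with length 51.5, so C = 51.5·(cos 49.4°, sin 49.4°) = (33.51, 39.10). ∠LCV = 70.5°, so CV runs at 49.4° + (180° − 70.5°) = 158.9° from the x-axis; with |CV| = 15.4, V = C + 15.4·(cos 158.9°, sin 158.9°) = (19.15, 44.65). CV is perpendicular to VM; with |VM| = 10.4 on the left of CV, M = V + 10.4·(-0.3600, -0.9330) = (15.40, 34.94). Then cos ∠LMC = ML·MC / (|ML||MC|), giving 126.7°.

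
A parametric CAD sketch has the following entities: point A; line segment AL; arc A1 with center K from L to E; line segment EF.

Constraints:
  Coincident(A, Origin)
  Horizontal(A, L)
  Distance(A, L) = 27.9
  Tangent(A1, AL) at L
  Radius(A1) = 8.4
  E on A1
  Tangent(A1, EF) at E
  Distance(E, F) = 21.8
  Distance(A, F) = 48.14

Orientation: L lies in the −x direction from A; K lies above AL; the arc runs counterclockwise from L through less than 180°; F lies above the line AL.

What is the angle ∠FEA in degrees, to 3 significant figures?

170°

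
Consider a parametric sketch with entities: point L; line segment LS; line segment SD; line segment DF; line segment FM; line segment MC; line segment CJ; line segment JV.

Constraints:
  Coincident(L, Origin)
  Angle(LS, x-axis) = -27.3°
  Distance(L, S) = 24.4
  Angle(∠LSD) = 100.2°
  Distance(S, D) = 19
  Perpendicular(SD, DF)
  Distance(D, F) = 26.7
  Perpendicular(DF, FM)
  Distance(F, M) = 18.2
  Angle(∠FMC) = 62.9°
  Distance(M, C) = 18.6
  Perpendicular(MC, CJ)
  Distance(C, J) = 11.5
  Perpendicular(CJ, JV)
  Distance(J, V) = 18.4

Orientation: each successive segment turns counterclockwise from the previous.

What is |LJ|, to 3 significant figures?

25.3

L is at the origin; LS runs at -27.3° with length 24.4, so S = (21.7, -11.2). ∠LSD = 100.2° gives SD at 52.5° from the x-axis; with |SD| = 19.0, D = (33.2, 3.88). SD ⟂ DF, so DF runs at 142°; with |DF| = 26.7, F = (12.1, 20.1). DF is perpendicular to FM, so FM runs at -128°; with |FM| = 18.2, M = (0.987, 5.70). ∠FMC = 62.9° gives MC at -10.4° from the x-axis; with |MC| = 18.6, C = (19.3, 2.34). MC ⟂ CJ, so CJ runs at 79.6°; with |CJ| = 11.5, J = (21.4, 13.7). Then |LJ| = |J − L| = 25.3.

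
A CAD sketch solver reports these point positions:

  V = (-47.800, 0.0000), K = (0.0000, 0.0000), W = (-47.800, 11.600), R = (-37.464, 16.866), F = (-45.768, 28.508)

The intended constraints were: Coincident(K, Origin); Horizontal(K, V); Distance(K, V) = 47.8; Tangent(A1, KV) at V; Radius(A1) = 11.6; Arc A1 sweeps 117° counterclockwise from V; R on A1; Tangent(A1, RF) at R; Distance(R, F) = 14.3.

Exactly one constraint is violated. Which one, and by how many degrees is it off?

Tangent(A1, RF) at R — off by 8.50°.

K = (0.00, 0.00) ✓; K.y = 0.00, V.y = 0.00 ✓; |KV| = 47.80 ✓; ∠(WV, VK) = 90.00° ✓; |WV| = 11.60 ✓; bearing(W→R) − bearing(W→V) = 117.0° ✓; |WR| = 11.60 ✓; ∠(WR, RF) = 81.50° ✗; |RF| = 14.30 ✓.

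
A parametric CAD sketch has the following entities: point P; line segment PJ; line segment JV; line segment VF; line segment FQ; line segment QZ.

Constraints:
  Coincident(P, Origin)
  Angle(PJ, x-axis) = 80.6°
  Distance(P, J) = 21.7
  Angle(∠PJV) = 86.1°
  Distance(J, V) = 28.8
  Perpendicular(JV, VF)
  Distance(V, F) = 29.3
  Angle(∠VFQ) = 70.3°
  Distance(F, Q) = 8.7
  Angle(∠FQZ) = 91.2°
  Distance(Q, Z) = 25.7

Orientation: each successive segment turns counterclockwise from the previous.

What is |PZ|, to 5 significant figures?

33.629

P is at the origin; PJ runs at 80.6° with length 21.7, so J = (3.5442, 21.409). ∠PJV = 86.1° gives JV at 174.50° from the x-axis; with |JV| = 28.8, V = (-25.123, 24.169). The perpendicularity gives VF at right angles to JV, so VF runs at -95.500°; with |VF| = 29.3, F = (-27.932, -4.9961). ∠VFQ = 70.3° gives FQ at 14.200° from the x-axis; with |FQ| = 8.7, Q = (-19.497, -2.8620). ∠FQZ = 91.2° gives QZ at 103.00° from the x-axis; with |QZ| = 25.7, Z = (-25.279, 22.179). Then |PZ| = |Z − P| = 33.629.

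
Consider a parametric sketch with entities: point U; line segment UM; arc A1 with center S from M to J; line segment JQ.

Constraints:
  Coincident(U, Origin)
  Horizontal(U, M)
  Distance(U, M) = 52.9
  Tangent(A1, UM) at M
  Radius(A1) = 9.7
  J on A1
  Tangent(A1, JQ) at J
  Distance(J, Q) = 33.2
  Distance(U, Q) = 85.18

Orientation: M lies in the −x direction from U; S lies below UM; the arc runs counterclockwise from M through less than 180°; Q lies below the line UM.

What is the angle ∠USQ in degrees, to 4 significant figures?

148.3°

Checks: |SJ| = 9.700 ✓; ∠(SJ, JQ) = 90.00° ✓; |JQ| = 33.20 ✓; |UQ| = 85.18 ✓.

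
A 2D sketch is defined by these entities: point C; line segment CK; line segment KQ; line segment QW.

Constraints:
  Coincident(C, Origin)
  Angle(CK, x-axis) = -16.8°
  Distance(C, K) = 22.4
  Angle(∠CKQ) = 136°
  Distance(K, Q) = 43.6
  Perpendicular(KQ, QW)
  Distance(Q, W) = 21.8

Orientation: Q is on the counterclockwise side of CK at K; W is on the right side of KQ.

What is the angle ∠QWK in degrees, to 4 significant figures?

63.43°

∠CKQ = 136.0°, so KQ runs at -16.8° + (180° − 136.0°) = 27.20° from the x-axis; with |KQ| = 43.6, Q = K + 43.6·(cos 27.20°, sin 27.20°) = (60.22, 13.46). KQ is perpendicular to QW; with |QW| = 21.8 on the right of KQ, W = Q + 21.8·(0.4571, -0.8894) = (70.19, -5.934). Then cos ∠QWK = WQ·WK / (|WQ||WK|), giving 63.43°.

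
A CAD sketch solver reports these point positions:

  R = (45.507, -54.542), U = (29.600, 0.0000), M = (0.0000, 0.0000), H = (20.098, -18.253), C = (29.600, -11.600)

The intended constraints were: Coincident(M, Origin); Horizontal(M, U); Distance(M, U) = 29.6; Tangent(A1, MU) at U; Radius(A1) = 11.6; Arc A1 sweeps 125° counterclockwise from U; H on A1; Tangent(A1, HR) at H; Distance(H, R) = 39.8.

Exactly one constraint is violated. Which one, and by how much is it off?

Distance(H, R) = 39.8 — off by 4.50.

M = (0.00, 0.00) ✓; M.y = 0.00, U.y = 0.00 ✓; |MU| = 29.60 ✓; ∠(CU, UM) = 90.00° ✓; |CU| = 11.60 ✓; bearing(C→H) − bearing(C→U) = 125.0° ✓; |CH| = 11.60 ✓; ∠(CH, HR) = 90.00° ✓; |HR| = 44.30 ✗.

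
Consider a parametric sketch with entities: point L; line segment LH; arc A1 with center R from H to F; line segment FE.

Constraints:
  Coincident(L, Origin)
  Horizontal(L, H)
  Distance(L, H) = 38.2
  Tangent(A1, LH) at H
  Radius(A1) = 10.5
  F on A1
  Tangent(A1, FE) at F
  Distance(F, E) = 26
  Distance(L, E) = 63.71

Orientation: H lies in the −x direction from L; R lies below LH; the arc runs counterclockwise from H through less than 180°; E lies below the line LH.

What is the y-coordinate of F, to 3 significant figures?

-8.19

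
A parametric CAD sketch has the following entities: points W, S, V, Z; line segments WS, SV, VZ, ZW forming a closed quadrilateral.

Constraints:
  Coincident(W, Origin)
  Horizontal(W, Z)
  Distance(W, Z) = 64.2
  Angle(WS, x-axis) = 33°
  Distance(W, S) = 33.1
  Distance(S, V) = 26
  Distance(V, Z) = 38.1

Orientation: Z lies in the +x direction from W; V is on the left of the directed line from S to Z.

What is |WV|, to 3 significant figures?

59.0

Checks: |SV| = 26.00 ✓; |VZ| = 38.10 ✓.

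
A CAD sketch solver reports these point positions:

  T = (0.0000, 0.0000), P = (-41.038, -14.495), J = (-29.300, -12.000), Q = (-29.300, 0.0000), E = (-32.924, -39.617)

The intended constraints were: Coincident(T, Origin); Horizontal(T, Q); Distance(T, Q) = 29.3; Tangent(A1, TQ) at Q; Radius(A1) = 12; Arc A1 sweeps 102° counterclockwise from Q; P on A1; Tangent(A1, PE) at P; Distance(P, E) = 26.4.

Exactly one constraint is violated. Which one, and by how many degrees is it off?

Tangent(A1, PE) at P — off by 5.90°.

T = (0.00, 0.00) ✓; T.y = 0.00, Q.y = 0.00 ✓; |TQ| = 29.30 ✓; ∠(JQ, QT) = 90.00° ✓; |JQ| = 12.00 ✓; bearing(J→P) − bearing(J→Q) = 102.0° ✓; |JP| = 12.00 ✓; ∠(JP, PE) = 84.10° ✗; |PE| = 26.40 ✓.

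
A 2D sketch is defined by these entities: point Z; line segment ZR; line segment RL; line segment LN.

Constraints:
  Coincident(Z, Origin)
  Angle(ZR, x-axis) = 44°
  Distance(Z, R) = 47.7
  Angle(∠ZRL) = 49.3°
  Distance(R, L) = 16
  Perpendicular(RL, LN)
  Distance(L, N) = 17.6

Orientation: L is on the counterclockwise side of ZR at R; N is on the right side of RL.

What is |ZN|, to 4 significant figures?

55.84

Z is at the origin; ZR runs at 44.0° with length 47.7, so R = 47.7·(cos 44.0°, sin 44.0°) = (34.31, 33.14). ∠ZRL = 49.3°, so RL runs at 44.0° + (180° − 49.3°) = 174.7° from the x-axis; with |RL| = 16.0, L = R + 16.0·(cos 174.7°, sin 174.7°) = (18.38, 34.61). RL is perpendicular to LN; with |LN| = 17.6 on the right of RL, N = L + 17.6·(0.09237, 0.9957) = (20.01, 52.14). Then |ZN| = |N − Z| = 55.84.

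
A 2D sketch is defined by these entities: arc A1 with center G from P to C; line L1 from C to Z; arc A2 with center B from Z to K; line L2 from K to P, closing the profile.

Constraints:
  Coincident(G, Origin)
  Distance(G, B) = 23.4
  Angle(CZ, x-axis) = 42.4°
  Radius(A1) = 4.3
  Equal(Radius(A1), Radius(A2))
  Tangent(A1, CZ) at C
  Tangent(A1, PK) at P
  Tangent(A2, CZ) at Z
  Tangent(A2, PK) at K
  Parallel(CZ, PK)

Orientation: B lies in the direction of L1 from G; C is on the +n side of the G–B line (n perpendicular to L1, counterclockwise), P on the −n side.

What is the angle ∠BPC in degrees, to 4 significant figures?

79.59°

G is at the origin and B lies 23.4 along u from G, so B = 23.4·u = (17.28, 15.78). Tangency of A1 to both parallel lines with radius 4.3 puts C and P at G ± 4.3·n: C = (-2.900, 3.175), P = (2.900, -3.175). Then cos ∠BPC = PB·PC / (|PB||PC|), giving 79.59°.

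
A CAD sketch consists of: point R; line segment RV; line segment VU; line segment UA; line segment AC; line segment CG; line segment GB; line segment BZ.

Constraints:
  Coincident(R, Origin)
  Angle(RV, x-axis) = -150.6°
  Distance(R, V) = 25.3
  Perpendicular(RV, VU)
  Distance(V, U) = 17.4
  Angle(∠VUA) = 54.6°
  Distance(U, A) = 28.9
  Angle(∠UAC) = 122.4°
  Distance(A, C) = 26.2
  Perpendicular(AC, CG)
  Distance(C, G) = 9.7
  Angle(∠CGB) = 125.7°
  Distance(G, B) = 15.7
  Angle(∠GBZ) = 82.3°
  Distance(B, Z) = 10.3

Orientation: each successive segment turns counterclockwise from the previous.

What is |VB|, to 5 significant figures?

12.452

R is at the origin; RV runs at -150.6° with length 25.3, so V = (-22.042, -12.420). RV is perpendicular to VU, so VU runs at -60.600°; with |VU| = 17.4, U = (-13.500, -27.579). ∠VUA = 54.6° gives UA at 64.800° from the x-axis; with |UA| = 28.9, A = (-1.1950, -1.4295). ∠UAC = 122.4° gives AC at 122.40° from the x-axis; with |AC| = 26.2, C = (-15.234, 20.692). The perpendicularity gives CG at right angles to AC, so CG runs at -147.60°; with |CG| = 9.7, G = (-23.424, 15.494). ∠CGB = 125.7° gives GB at -93.300° from the x-axis; with |GB| = 15.7, B = (-24.327, -0.17958). Then |VB| = |B − V| = 12.452.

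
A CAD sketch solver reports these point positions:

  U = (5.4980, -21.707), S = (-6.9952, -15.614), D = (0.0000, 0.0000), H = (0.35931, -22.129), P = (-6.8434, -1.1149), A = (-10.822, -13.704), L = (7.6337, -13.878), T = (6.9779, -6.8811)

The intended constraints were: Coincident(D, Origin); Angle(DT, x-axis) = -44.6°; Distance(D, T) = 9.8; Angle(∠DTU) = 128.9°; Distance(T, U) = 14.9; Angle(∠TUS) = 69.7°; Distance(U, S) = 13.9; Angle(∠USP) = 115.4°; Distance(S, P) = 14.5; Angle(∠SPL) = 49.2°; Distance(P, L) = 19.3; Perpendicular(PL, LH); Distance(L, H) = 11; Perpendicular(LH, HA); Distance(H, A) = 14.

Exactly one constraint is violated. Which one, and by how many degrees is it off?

Perpendicular(LH, HA) — off by 4.40°.

D = (0.00, 0.00) ✓; DT at -44.60° ✓; |DT| = 9.800 ✓; ∠DTU = 128.9° ✓; |TU| = 14.90 ✓; ∠TUS = 69.70° ✓; |US| = 13.90 ✓; ∠USP = 115.4° ✓; |SP| = 14.50 ✓; ∠SPL = 49.20° ✓; |PL| = 19.30 ✓; ∠(PL, LH) = 90.00° ✓; |LH| = 11.00 ✓; ∠(LH, HA) = 85.60° ✗; |HA| = 14.00 ✓.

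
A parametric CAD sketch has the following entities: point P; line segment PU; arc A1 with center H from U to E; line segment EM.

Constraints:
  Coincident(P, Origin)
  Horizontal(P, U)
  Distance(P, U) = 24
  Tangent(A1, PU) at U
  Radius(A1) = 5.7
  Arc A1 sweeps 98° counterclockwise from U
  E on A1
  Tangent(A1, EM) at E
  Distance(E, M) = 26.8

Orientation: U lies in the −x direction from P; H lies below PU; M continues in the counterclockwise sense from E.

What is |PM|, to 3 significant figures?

42.0

On A1, U sits at bearing 90° from H; a 98° counterclockwise sweep puts E at bearing 188°, so E = H + 5.7·(cos 188°, sin 188°) = (-29.6, -6.49). A1 meets EM tangentially, so HE is at right angles to EM, so EM runs along (−sin 188°, cos 188°); with |EM| = 26.8, M = (-25.9, -33.0). Then |PM| = |M − P| = 42.0.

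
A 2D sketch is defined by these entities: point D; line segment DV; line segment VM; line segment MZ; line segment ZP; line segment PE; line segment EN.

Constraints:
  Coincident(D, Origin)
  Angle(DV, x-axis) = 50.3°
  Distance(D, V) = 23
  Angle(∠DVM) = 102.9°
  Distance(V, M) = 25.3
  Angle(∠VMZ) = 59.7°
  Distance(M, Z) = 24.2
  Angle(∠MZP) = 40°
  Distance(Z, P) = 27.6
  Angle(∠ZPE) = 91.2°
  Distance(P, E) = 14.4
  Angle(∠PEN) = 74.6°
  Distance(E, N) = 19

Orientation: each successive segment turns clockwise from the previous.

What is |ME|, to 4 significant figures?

9.435

∠MZP = 40.0° gives ZP at 72.90° from the x-axis; with |ZP| = 27.6, P = (25.07, 19.52). ∠ZPE = 91.2° gives PE at -15.90° from the x-axis; with |PE| = 14.4, E = (38.92, 15.58). Then |ME| = |E − M| = 9.435.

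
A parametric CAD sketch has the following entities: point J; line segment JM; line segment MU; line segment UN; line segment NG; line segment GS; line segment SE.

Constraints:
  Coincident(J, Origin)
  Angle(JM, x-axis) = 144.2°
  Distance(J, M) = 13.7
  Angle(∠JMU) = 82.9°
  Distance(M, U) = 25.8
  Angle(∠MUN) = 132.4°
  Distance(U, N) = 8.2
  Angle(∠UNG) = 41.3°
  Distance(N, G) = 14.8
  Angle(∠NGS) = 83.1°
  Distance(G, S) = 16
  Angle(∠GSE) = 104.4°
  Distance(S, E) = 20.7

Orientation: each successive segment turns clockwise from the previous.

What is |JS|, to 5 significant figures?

30.940

∠UNG = 41.3° gives NG at -139.20° from the x-axis; with |NG| = 14.8, G = (3.4472, 17.171). ∠NGS = 83.1° gives GS at 123.90° from the x-axis; with |GS| = 16.0, S = (-5.4767, 30.452). Then |JS| = |S − J| = 30.940.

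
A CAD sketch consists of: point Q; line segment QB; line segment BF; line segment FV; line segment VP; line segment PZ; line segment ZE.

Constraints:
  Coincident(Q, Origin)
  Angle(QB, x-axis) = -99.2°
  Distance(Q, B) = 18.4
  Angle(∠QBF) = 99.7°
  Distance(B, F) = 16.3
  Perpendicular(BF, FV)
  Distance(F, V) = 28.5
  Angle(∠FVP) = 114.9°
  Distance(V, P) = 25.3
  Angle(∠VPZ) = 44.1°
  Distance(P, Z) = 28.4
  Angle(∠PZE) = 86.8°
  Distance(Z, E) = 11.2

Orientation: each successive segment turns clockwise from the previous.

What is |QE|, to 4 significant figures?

16.87

Q is at the origin; QB runs at -99.2° with length 18.4, so B = (-2.942, -18.16). ∠QBF = 99.7° gives BF at -179.5° from the x-axis; with |BF| = 16.3, F = (-19.24, -18.31). BF is perpendicular to FV, so FV runs at 90.50°; with |FV| = 28.5, V = (-19.49, 10.19). ∠FVP = 114.9° gives VP at 25.40° from the x-axis; with |VP| = 25.3, P = (3.364, 21.05). ∠VPZ = 44.1° gives PZ at -110.5° from the x-axis; with |PZ| = 28.4, Z = (-6.581, -5.556). ∠PZE = 86.8° gives ZE at 156.3° from the x-axis; with |ZE| = 11.2, E = (-16.84, -1.054). Then |QE| = |E − Q| = 16.87.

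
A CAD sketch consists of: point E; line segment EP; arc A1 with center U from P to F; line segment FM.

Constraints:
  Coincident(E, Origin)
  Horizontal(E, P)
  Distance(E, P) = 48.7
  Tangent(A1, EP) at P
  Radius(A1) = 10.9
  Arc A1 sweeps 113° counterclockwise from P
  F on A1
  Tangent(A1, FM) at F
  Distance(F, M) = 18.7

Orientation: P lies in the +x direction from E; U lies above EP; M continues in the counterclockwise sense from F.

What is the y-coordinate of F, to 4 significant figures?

15.16

E is at the origin; E and P share the same y with |EP| = 48.7 and P on the +x side, so P = (48.70, 0.000). A1 meets EP tangentially, so UP is at right angles to EP, so U = P + (0, 10.9) = (48.70, 10.90). On A1, P sits at bearing -90° from U; a 113° counterclockwise sweep puts F at bearing 23°, so F = U + 10.9·(cos 23°, sin 23°) = (58.73, 15.16). So F.y = 15.16.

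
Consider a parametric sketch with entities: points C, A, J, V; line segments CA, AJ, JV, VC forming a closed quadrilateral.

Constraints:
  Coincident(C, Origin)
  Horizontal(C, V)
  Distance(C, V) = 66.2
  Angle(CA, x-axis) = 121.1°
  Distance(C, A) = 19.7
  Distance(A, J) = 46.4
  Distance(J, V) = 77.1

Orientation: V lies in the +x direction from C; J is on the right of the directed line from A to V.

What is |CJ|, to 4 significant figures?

29.70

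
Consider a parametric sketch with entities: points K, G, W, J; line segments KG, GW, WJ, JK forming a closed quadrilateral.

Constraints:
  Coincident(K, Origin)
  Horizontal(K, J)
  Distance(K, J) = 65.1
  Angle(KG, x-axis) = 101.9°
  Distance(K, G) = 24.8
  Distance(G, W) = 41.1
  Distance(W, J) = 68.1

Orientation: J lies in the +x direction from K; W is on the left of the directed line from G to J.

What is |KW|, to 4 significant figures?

58.72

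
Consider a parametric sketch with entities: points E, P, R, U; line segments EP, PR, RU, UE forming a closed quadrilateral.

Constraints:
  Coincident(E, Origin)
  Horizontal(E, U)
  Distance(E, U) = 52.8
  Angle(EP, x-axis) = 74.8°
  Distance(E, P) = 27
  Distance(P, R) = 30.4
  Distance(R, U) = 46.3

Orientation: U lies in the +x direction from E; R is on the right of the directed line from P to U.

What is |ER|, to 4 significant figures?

7.987

E is at the origin; E and U share the same y with |EU| = 52.8 and U in +x, so U = (52.8, 0). EP runs at 74.8° with |EP| = 27.0, so P = (7.079, 26.06). R is determined by |PR| = 30.4 and |RU| = 46.3 together: it lies at the intersection of circle(P, 30.4) and circle(U, 46.3). With |PU| = 52.62, the foot of the radical line on PU is 14.72 from P and the perpendicular offset is √(30.4² − 14.72²) = 26.60. Taking the right-of-PU solution: R = (6.704, -4.342).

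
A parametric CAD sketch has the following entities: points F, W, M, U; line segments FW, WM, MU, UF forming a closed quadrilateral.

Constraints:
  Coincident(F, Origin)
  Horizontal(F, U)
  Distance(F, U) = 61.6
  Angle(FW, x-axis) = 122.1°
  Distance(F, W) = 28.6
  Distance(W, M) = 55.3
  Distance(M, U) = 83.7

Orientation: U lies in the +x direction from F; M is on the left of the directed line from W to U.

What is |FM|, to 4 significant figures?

71.79

F is at the origin; F and U share the same y with |FU| = 61.6 and U in +x, so U = (61.6, 0). FW runs at 122.1° with |FW| = 28.6, so W = (-15.20, 24.23). M is determined by |WM| = 55.3 and |MU| = 83.7 together: it lies at the intersection of circle(W, 55.3) and circle(U, 83.7). With |WU| = 80.53, the foot of the radical line on WU is 15.75 from W and the perpendicular offset is √(55.3² − 15.75²) = 53.01. Taking the left-of-WU solution: M = (15.77, 70.04).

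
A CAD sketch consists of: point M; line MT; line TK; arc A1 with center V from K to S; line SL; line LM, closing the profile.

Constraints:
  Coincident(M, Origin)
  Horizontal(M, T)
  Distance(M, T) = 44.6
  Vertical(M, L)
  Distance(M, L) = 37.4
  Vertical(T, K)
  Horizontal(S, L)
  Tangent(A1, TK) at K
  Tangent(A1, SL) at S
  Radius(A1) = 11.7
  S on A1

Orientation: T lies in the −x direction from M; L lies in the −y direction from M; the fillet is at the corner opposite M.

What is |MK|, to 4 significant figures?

51.47

The virtual corner opposite M is at (-44.60, -37.40). The tangent condition forces VK to be normal to TK and tangency of A1 to SL means the radius VS is perpendicular to SL, with radius 11.7, so the center V sits 11.7 in from both sides at V = (-32.90, -25.70). That places the tangent points at K = (-44.60, -25.70) on TK and S = (-32.90, -37.40) on SL. Then |MK| = |K − M| = 51.47.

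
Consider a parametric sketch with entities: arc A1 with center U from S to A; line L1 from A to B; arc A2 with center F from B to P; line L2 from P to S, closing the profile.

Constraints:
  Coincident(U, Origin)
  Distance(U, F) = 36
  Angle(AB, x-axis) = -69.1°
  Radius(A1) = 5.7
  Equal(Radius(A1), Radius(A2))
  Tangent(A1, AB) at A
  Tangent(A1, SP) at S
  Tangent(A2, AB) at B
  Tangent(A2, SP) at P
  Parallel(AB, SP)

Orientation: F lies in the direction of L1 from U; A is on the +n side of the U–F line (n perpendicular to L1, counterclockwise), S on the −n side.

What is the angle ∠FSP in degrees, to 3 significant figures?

9.00°

The slot axis is L1's direction at -69.1°, so u = (cos -69.1°, sin -69.1°) = (0.357, -0.934) and n = (−sin -69.1°, cos -69.1°) = (0.934, 0.357). U is at the origin and F lies 36.0 along u from U, so F = 36.0·u = (12.8, -33.6). Tangency of A1 to both parallel lines with radius 5.7 puts A and S at U ± 5.7·n: A = (5.32, 2.03), S = (-5.32, -2.03). Equal radii place B and P the same way about F: B = F + 5.7·n = (18.2, -31.6), P = F − 5.7·n = (7.52, -35.7). Then cos ∠FSP = SF·SP / (|SF||SP|), giving 9.00°.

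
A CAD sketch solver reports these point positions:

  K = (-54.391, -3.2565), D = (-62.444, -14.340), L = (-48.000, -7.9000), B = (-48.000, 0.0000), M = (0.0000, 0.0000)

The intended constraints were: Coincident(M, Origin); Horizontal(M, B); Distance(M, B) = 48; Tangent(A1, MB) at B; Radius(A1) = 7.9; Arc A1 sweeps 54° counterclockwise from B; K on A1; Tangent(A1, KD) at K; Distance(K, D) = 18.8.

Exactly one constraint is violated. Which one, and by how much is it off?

Distance(K, D) = 18.8 — off by 5.10.

M = (0.00, 0.00) ✓; M.y = 0.00, B.y = 0.00 ✓; |MB| = 48.00 ✓; ∠(LB, BM) = 90.00° ✓; |LB| = 7.900 ✓; bearing(L→K) − bearing(L→B) = 54.00° ✓; |LK| = 7.900 ✓; ∠(LK, KD) = 90.00° ✓; |KD| = 13.70 ✗.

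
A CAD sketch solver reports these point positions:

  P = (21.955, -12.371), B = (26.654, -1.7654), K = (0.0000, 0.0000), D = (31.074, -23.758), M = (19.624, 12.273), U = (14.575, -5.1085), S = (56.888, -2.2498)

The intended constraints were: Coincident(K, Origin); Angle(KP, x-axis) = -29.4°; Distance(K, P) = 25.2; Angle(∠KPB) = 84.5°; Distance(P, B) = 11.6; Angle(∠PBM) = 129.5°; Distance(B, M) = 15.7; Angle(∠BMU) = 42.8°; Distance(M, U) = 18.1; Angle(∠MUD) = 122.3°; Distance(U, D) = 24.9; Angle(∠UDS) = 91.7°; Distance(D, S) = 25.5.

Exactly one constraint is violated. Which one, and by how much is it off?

Distance(D, S) = 25.5 — off by 8.10.

K = (0.00, 0.00) ✓; KP at -29.40° ✓; |KP| = 25.20 ✓; ∠KPB = 84.50° ✓; |PB| = 11.60 ✓; ∠PBM = 129.5° ✓; |BM| = 15.70 ✓; ∠BMU = 42.80° ✓; |MU| = 18.10 ✓; ∠MUD = 122.3° ✓; |UD| = 24.90 ✓; ∠UDS = 91.70° ✓; |DS| = 33.60 ✗.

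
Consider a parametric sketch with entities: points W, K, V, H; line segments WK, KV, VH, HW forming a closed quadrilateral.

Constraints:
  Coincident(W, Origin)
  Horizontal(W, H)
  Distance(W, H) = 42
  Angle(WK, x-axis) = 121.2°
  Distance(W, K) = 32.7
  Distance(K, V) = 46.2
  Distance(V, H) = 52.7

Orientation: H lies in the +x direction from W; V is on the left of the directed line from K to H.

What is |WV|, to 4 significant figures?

54.99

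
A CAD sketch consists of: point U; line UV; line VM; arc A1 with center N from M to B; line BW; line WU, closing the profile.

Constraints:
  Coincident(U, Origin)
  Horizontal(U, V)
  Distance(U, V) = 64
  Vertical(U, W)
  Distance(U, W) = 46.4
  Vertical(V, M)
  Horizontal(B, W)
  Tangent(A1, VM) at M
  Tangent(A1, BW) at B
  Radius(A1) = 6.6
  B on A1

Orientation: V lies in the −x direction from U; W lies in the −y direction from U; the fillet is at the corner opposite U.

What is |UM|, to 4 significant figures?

75.37

U is at the origin; U and V share the same y with |UV| = 64.0 and V on the −x side, so V = (-64.00, 0.000). U and W share the same x with |UW| = 46.4 and W on the −y side, so W = (0.000, -46.40). The virtual corner opposite U is at (-64.00, -46.40). Tangency of A1 to VM means the radius NM is perpendicular to VM and A1 meets BW tangentially, so NB is at right angles to BW, with radius 6.6, so the center N sits 6.6 in from both sides at N = (-57.40, -39.80). That places the tangent points at M = (-64.00, -39.80) on VM and B = (-57.40, -46.40) on BW. Then |UM| = |M − U| = 75.37.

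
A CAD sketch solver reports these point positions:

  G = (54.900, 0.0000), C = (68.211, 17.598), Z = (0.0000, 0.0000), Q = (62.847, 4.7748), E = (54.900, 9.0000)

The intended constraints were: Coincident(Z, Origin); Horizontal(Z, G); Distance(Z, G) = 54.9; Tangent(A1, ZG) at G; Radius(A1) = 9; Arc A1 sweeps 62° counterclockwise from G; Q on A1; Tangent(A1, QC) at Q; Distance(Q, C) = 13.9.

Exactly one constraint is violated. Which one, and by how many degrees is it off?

Tangent(A1, QC) at Q — off by 5.30°.

Z = (0.00, 0.00) ✓; Z.y = 0.00, G.y = 0.00 ✓; |ZG| = 54.90 ✓; ∠(EG, GZ) = 90.00° ✓; |EG| = 9.000 ✓; bearing(E→Q) − bearing(E→G) = 62.00° ✓; |EQ| = 9.000 ✓; ∠(EQ, QC) = 84.70° ✗; |QC| = 13.90 ✓.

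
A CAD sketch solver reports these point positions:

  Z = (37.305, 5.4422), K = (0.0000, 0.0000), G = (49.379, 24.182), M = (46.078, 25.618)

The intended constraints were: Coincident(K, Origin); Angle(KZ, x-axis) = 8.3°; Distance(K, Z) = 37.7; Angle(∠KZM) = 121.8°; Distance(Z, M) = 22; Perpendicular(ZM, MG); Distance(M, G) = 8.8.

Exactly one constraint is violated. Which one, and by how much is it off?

Distance(M, G) = 8.8 — off by 5.20.

K = (0.00, 0.00) ✓; KZ at 8.300° ✓; |KZ| = 37.70 ✓; ∠KZM = 121.8° ✓; |ZM| = 22.00 ✓; ∠(ZM, MG) = 90.01° ✓; |MG| = 3.600 ✗.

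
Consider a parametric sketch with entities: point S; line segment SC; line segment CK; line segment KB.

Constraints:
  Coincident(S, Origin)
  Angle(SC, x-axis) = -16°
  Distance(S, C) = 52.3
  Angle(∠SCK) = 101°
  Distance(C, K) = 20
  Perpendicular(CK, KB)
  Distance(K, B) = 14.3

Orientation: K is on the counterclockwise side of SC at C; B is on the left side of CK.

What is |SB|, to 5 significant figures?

47.651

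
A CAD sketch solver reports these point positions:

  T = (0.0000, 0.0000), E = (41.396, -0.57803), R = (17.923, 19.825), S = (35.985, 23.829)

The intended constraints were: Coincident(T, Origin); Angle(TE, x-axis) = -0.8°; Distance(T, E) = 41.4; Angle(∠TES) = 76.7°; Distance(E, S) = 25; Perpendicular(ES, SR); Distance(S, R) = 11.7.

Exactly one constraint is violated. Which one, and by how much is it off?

Distance(S, R) = 11.7 — off by 6.80.

T = (0.00, 0.00) ✓; TE at -0.8000° ✓; |TE| = 41.40 ✓; ∠TES = 76.70° ✓; |ES| = 25.00 ✓; ∠(ES, SR) = 90.00° ✓; |SR| = 18.50 ✗.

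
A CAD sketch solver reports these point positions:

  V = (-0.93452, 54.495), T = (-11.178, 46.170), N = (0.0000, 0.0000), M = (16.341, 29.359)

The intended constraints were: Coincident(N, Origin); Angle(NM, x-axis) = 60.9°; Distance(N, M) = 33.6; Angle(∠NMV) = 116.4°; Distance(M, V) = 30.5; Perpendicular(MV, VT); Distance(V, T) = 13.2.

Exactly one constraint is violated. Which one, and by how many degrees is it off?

Perpendicular(MV, VT) — off by 4.60°.

N = (0.00, 0.00) ✓; NM at 60.90° ✓; |NM| = 33.60 ✓; ∠NMV = 116.4° ✓; |MV| = 30.50 ✓; ∠(MV, VT) = 94.60° ✗; |VT| = 13.20 ✓.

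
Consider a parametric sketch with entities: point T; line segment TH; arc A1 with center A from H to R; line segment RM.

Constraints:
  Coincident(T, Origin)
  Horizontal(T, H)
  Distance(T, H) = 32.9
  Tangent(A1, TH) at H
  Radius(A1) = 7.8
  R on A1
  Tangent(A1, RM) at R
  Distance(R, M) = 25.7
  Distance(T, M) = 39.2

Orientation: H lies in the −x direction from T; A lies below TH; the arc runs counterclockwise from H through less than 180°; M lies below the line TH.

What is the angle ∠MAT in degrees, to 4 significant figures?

79.60°

Checks: |AH| = 7.800 ✓; |AR| = 7.800 ✓; ∠(AR, RM) = 90.00° ✓; |RM| = 25.70 ✓; |TM| = 39.20 ✓.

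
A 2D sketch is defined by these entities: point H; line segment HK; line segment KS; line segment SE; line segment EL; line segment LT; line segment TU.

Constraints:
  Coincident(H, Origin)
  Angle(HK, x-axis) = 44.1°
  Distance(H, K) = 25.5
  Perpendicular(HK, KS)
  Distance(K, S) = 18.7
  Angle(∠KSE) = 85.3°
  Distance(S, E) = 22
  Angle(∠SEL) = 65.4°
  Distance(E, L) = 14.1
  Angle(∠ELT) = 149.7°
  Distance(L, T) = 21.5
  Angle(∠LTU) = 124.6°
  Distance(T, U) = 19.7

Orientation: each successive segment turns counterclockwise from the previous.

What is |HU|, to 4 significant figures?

46.92

∠ELT = 149.7° gives LT at 13.70° from the x-axis; with |LT| = 21.5, T = (25.21, 15.69). ∠LTU = 124.6° gives TU at 69.10° from the x-axis; with |TU| = 19.7, U = (32.24, 34.09). Then |HU| = |U − H| = 46.92.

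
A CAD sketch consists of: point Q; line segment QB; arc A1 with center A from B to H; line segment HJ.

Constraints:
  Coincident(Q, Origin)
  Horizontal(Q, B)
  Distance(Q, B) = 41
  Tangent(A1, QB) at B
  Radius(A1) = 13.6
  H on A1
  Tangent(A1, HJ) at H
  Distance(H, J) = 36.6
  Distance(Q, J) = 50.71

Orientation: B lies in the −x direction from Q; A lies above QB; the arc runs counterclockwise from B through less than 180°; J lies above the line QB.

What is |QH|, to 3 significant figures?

29.7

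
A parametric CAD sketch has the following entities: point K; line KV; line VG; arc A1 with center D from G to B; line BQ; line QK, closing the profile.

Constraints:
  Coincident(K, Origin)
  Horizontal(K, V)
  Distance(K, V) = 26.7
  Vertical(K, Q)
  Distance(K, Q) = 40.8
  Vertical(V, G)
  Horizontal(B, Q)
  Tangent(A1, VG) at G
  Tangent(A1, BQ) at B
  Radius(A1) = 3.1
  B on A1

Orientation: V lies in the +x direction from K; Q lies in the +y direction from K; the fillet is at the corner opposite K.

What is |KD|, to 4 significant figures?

44.48

K is at the origin; K and V share the same y with |KV| = 26.7 and V on the +x side, so V = (26.70, 0.000). K and Q share the same x with |KQ| = 40.8 and Q on the +y side, so Q = (0.000, 40.80). The virtual corner opposite K is at (26.70, 40.80). Since A1 is tangent to VG there, DG ⟂ VG and since A1 is tangent to BQ there, DB ⟂ BQ, with radius 3.1, so the center D sits 3.1 in from both sides at D = (23.60, 37.70). Then |KD| = |D − K| = 44.48.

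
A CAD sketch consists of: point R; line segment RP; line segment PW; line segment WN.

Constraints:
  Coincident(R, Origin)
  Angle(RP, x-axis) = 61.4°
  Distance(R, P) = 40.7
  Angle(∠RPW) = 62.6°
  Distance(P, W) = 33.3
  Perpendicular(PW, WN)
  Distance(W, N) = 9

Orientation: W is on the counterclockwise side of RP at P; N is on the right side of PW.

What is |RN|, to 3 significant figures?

47.4

∠RPW = 62.6°, so PW runs at 61.4° + (180° − 62.6°) = 179° from the x-axis; with |PW| = 33.3, W = P + 33.3·(cos 179°, sin 179°) = (-13.8, 36.4). PW ⟂ WN; with |WN| = 9.0 on the right of PW, N = W + 9.0·(0.0209, 1.00) = (-13.6, 45.4). Then |RN| = |N − R| = 47.4.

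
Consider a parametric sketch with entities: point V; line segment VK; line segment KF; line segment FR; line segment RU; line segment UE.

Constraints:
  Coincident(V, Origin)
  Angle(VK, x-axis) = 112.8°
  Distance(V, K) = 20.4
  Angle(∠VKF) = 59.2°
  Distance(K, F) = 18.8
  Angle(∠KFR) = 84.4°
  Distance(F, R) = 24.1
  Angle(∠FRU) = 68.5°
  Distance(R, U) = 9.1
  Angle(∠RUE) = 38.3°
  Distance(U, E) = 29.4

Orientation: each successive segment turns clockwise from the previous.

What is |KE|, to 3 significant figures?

39.8

∠FRU = 68.5° gives RU at 145° from the x-axis; with |RU| = 9.1, U = (-2.40, -2.00). ∠RUE = 38.3° gives UE at 3.20° from the x-axis; with |UE| = 29.4, E = (27.0, -0.361). Then |KE| = |E − K| = 39.8.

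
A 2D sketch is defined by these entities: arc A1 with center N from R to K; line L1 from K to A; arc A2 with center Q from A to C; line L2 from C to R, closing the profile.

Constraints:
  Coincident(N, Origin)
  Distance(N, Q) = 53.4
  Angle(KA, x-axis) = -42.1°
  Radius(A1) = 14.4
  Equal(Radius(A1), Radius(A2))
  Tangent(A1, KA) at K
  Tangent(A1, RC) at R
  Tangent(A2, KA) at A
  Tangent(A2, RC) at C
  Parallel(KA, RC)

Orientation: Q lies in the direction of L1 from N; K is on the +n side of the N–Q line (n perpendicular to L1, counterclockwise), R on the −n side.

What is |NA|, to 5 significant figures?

55.308

Tangency of A1 to both parallel lines with radius 14.4 puts K and R at N ± 14.4·n: K = (9.6541, 10.684), R = (-9.6541, -10.684). Equal radii place A and C the same way about Q: A = Q + 14.4·n = (49.276, -25.116), C = Q − 14.4·n = (29.967, -46.485). Then |NA| = |A − N| = 55.308.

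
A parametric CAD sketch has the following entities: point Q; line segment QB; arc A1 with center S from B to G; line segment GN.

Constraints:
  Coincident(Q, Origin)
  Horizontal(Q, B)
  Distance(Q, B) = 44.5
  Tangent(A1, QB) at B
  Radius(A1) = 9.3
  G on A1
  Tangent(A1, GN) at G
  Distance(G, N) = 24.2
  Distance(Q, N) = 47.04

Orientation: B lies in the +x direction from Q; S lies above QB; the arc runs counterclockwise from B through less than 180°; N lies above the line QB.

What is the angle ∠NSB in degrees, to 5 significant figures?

155.30°

Checks: |SG| = 9.300 ✓; ∠(SG, GN) = 90.00° ✓; |GN| = 24.20 ✓; |QN| = 47.04 ✓.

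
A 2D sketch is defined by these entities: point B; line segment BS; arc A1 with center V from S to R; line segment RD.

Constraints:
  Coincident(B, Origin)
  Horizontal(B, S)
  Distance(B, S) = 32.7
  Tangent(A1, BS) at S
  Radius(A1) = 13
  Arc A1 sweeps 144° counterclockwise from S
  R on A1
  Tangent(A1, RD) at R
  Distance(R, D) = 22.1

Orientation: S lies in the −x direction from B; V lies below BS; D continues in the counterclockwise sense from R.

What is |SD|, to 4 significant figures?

37.92

B is at the origin; BS is horizontal with |BS| = 32.7 and S on the −x side, so S = (-32.70, 0.000). Tangency of A1 to BS means the radius VS is perpendicular to BS, so V = S + (0, -13) = (-32.70, -13.00). On A1, S sits at bearing 90° from V; a 144° counterclockwise sweep puts R at bearing 234°, so R = V + 13.0·(cos 234°, sin 234°) = (-40.34, -23.52). Tangency of A1 to RD means the radius VR is perpendicular to RD, so RD runs along (−sin 234°, cos 234°); with |RD| = 22.1, D = (-22.46, -36.51). Then |SD| = |D − S| = 37.92.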